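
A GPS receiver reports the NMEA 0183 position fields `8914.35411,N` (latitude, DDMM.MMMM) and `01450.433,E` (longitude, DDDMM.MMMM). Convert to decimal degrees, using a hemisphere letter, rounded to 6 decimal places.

φ: split at 2 digits → 89° and 14.35411′; 89 + 14.35411/60 = 89.2392352
Lon: split at 3 digits → 014° and 50.433′; 14 + 50.433/60 = 14.8405500

89.239235° N, 14.840550° E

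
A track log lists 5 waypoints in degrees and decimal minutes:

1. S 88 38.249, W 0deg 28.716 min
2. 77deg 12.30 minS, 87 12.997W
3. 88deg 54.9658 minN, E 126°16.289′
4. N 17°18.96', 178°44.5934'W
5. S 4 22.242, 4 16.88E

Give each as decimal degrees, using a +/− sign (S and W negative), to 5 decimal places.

1. -88.63748, -0.47860
2. -77.20500, -87.21662
3. 88.91610, 126.27148
4. 17.31600, -178.74322
5. -4.37070, 4.28133

Point 1:
  Latitude: 88 + 38.249/60 = 88.637483
  S ⇒ negate
  Longitude: 28.716′ = 0.478600°; total 0.478600
  W ⇒ negate
Point 2:
  φ: 77 + 12.3/60 = 77.205000
  S → negative
  Longitude: 87 + 12.997/60 = 87.216617
  W ⇒ negate
Point 3:
  φ: 54.9658′ = 0.916097°; total 88.916097
  N ⇒ keep positive
  Lon: 16.289′ = 0.271483°; total 126.271483
  E → positive
Point 4:
  φ: 17 + 18.96/60 = 17.316000
  N → positive
  λ: 44.5934′ = 0.743223°; total 178.743223
  W → negative
Point 5:
  φ: 22.242′ = 0.370700°; total 4.370700
  S → negative
  Lon: 4 + 16.88/60 = 4.281333
  E ⇒ keep positive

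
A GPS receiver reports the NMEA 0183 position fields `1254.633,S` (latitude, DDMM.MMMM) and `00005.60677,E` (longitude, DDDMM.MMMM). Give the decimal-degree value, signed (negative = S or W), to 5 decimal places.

-12.91055, 0.09345

φ: degrees = first 2 digits = 12, minutes = 54.633; 12 + 54.633/60 = 12.910550
S → negative
Lon: degrees = first 3 digits = 0, minutes = 5.60677; 0 + 5.60677/60 = 0.093446
E → positive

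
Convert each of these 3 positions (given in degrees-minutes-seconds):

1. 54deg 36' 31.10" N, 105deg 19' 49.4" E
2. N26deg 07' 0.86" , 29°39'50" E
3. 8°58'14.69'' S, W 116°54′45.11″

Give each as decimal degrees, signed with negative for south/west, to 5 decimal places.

Point 1:
  Lat: 36′ + 31.1″ = 36.51833′; 54 + 36.51833/60 = 54.608639
  N → positive
  Longitude: 19′ + 49.4″ = 19.82333′; 105 + 19.82333/60 = 105.330389
  E ⇒ keep positive
Point 2:
  Latitude: 26 + 7/60 + 0.86/3600 = 26.116906
  N → positive
  λ: 29 + 39/60 + 50/3600 = 29.663889
  E → positive
Point 3:
  φ: 8° + 58/60 + 14.69/3600 = 8 + 0.966667 + 0.004081 = 8.970747
  hemisphere S, so the sign is −
  Lon: 116° + 54/60 + 45.11/3600 = 116 + 0.900000 + 0.012531 = 116.912531
  hemisphere W, so the sign is −

1. 54.60864, 105.33039
2. 26.11691, 29.66389
3. -8.97075, -116.91253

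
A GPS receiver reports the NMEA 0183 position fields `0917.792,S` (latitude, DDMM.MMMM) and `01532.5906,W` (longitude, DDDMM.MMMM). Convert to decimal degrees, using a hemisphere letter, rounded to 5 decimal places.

9.29653° S, 15.54318° W

Lat: degrees = first 2 digits = 9, minutes = 17.792; 9 + 17.792/60 = 9.296533
Lon: degrees = first 3 digits = 15, minutes = 32.5906; 15 + 32.5906/60 = 15.543177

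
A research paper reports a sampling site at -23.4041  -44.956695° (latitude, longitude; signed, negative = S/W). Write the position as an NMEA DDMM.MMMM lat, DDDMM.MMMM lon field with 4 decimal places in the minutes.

2324.2460,S / 04457.4017,W

Latitude is negative → S; |value| = 23.404100
φ: fractional part 0.404100 → 24.246000 minutes
Longitude is negative → W; |value| = 44.956695
Longitude: fractional part 0.956695 → 57.401700 minutes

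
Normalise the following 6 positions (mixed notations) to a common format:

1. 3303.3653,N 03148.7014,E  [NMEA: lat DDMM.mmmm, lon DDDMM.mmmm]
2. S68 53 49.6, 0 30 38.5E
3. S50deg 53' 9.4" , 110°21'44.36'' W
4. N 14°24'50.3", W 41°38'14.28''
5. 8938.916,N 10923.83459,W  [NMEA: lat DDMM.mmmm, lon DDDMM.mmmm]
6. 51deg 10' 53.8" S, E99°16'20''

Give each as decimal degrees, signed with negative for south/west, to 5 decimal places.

Point 1:
  φ: split at 2 digits → 33° and 3.3653′; 33 + 3.3653/60 = 33.056088
  N ⇒ keep positive
  Lon: split at 3 digits → 031° and 48.7014′; 31 + 48.7014/60 = 31.811690
  E ⇒ keep positive
Point 2:
  φ: 53′ + 49.6″ = 53.82667′; 68 + 53.82667/60 = 68.897111
  S → negative
  λ: 0 + 30/60 + 38.5/3600 = 0.510694
  E ⇒ keep positive
Point 3:
  φ: 53′ + 9.4″ = 53.15667′; 50 + 53.15667/60 = 50.885944
  S ⇒ negate
  λ: 21′ + 44.36″ = 21.73933′; 110 + 21.73933/60 = 110.362322
  hemisphere W, so the sign is −
Point 4:
  Latitude: 24′ + 50.3″ = 24.83833′; 14 + 24.83833/60 = 14.413972
  N ⇒ keep positive
  Longitude: 41° + 38/60 + 14.28/3600 = 41 + 0.633333 + 0.003967 = 41.637300
  W → negative
Point 5:
  φ: degrees = first 2 digits = 89, minutes = 38.916; 89 + 38.916/60 = 89.648600
  N → positive
  Longitude: degrees = first 3 digits = 109, minutes = 23.83459; 109 + 23.83459/60 = 109.397243
  W → negative
Point 6:
  φ: 51° + 10/60 + 53.8/3600 = 51 + 0.166667 + 0.014944 = 51.181611
  S → negative
  Lon: 99° + 16/60 + 20/3600 = 99 + 0.266667 + 0.005556 = 99.272222
  E → positive

1. 33.05609, 31.81169
2. -68.89711, 0.51069
3. -50.88594, -110.36232
4. 14.41397, -41.63730
5. 89.64860, -109.39724
6. -51.18161, 99.27222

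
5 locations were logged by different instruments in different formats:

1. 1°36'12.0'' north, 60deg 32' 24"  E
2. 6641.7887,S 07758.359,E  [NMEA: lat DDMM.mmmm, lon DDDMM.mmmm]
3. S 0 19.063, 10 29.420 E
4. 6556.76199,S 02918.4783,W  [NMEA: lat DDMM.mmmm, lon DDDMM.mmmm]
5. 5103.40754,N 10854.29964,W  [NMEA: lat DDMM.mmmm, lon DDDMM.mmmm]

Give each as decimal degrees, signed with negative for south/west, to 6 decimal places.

1. 1.603333, 60.540000
2. -66.696478, 77.972650
3. -0.317717, 10.490333
4. -65.946033, -29.307972
5. 51.056792, -108.904994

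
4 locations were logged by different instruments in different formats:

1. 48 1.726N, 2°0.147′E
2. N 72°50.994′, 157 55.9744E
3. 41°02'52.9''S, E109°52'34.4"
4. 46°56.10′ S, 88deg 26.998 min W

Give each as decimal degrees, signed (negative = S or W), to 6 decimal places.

Point 1:
  φ: 48 + 1.726/60 = 48.0287667
  N → positive
  λ: 0.147′ = 0.002450°; total 2.0024500
  E → positive
Point 2:
  Latitude: 50.994′ = 0.849900°; total 72.8499000
  N → positive
  Lon: 55.9744′ = 0.932907°; total 157.9329067
  E → positive
Point 3:
  φ: 41 + 2/60 + 52.9/3600 = 41.0480278
  S → negative
  Lon: 52′ + 34.4″ = 52.57333′; 109 + 52.57333/60 = 109.8762222
  E → positive
Point 4:
  Lat: 46 + 56.1/60 = 46.9350000
  S → negative
  Lon: 26.998′ = 0.449967°; total 88.4499667
  W ⇒ negate

1. 48.028767, 2.002450
2. 72.849900, 157.932907
3. -41.048028, 109.876222
4. -46.935000, -88.449967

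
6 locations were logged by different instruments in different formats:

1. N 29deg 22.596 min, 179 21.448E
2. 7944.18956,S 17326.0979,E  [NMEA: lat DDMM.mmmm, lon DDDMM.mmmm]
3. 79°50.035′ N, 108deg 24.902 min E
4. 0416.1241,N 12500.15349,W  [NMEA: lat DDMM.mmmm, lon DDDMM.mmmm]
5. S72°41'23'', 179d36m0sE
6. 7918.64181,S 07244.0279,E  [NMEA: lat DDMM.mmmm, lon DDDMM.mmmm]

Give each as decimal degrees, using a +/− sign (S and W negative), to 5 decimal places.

Point 1:
  Latitude: 29 + 22.596/60 = 29.376600
  N ⇒ keep positive
  Longitude: 21.448′ = 0.357467°; total 179.357467
  E ⇒ keep positive
Point 2:
  Lat: split at 2 digits → 79° and 44.18956′; 79 + 44.18956/60 = 79.736493
  hemisphere S, so the sign is −
  Lon: degrees = first 3 digits = 173, minutes = 26.0979; 173 + 26.0979/60 = 173.434965
  E → positive
Point 3:
  Latitude: 50.035′ = 0.833917°; total 79.833917
  N ⇒ keep positive
  Lon: 108 + 24.902/60 = 108.415033
  E → positive
Point 4:
  Latitude: split at 2 digits → 04° and 16.1241′; 4 + 16.1241/60 = 4.268735
  N ⇒ keep positive
  Lon: degrees = first 3 digits = 125, minutes = 0.15349; 125 + 0.15349/60 = 125.002558
  hemisphere W, so the sign is −
Point 5:
  Lat: 72 + 41/60 + 23/3600 = 72.689722
  hemisphere S, so the sign is −
  Lon: 36′ + 0″ = 36.00000′; 179 + 36.00000/60 = 179.600000
  E → positive
Point 6:
  Lat: split at 2 digits → 79° and 18.64181′; 79 + 18.64181/60 = 79.310697
  S → negative
  λ: degrees = first 3 digits = 72, minutes = 44.0279; 72 + 44.0279/60 = 72.733798
  E ⇒ keep positive

1. 29.37660, 179.35747
2. -79.73649, 173.43497
3. 79.83392, 108.41503
4. 4.26874, -125.00256
5. -72.68972, 179.60000
6. -79.31070, 72.73380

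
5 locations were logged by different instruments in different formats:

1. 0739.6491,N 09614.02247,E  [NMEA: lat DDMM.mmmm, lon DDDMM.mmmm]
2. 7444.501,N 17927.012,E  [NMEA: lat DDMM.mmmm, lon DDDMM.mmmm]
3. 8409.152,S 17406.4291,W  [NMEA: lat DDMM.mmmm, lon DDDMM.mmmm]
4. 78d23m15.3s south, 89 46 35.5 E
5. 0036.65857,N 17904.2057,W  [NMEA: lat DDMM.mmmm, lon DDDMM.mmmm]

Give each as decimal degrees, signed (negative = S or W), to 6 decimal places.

1. 7.660818, 96.233708
2. 74.741683, 179.450200
3. -84.152533, -174.107152
4. -78.387583, 89.776528
5. 0.610976, -179.070095

Point 1:
  Latitude: degrees = first 2 digits = 7, minutes = 39.6491; 7 + 39.6491/60 = 7.6608183
  N → positive
  Longitude: degrees = first 3 digits = 96, minutes = 14.02247; 96 + 14.02247/60 = 96.2337078
  E → positive
Point 2:
  Latitude: split at 2 digits → 74° and 44.501′; 74 + 44.501/60 = 74.7416833
  N → positive
  Lon: degrees = first 3 digits = 179, minutes = 27.012; 179 + 27.012/60 = 179.4502000
  E → positive
Point 3:
  Latitude: degrees = first 2 digits = 84, minutes = 9.152; 84 + 9.152/60 = 84.1525333
  S → negative
  Lon: degrees = first 3 digits = 174, minutes = 6.4291; 174 + 6.4291/60 = 174.1071517
  W ⇒ negate
Point 4:
  φ: 23′ + 15.3″ = 23.25500′; 78 + 23.25500/60 = 78.3875833
  hemisphere S, so the sign is −
  λ: 89° + 46/60 + 35.5/3600 = 89 + 0.766667 + 0.009861 = 89.7765278
  E ⇒ keep positive
Point 5:
  φ: degrees = first 2 digits = 0, minutes = 36.65857; 0 + 36.65857/60 = 0.6109762
  N → positive
  Lon: split at 3 digits → 179° and 4.2057′; 179 + 4.2057/60 = 179.0700950
  W → negative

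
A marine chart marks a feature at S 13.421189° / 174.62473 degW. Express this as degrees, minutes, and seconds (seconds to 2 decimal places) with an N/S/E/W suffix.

Latitude: 0.421189° → 25.27134′; 0.27134 × 60 = 16.2804″
λ: 0.624730 × 60 = 37.48380′ → 37′, remainder × 60 = 29.0280″

13°25′16.28″ S, 174°37′29.03″ W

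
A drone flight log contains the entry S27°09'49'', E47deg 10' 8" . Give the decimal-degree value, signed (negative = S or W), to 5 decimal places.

φ: 27 + 9/60 + 49/3600 = 27.163611
hemisphere S, so the sign is −
Lon: 10′ + 8″ = 10.13333′; 47 + 10.13333/60 = 47.168889
E → positive

-27.16361, 47.16889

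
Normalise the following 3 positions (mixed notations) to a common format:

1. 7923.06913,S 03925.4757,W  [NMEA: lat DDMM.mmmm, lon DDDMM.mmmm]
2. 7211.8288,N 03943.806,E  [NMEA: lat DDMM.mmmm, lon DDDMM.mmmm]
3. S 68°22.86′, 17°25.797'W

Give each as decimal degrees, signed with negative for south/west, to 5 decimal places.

1. -79.38449, -39.42460
2. 72.19715, 39.73010
3. -68.38100, -17.42995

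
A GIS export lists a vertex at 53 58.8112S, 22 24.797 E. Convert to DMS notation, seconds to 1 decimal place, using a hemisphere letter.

Latitude: fractional minutes 0.81120 × 60 = 48.672″
λ: fractional minutes 0.79700 × 60 = 47.820″

53°58′48.7″ S, 22°24′47.8″ E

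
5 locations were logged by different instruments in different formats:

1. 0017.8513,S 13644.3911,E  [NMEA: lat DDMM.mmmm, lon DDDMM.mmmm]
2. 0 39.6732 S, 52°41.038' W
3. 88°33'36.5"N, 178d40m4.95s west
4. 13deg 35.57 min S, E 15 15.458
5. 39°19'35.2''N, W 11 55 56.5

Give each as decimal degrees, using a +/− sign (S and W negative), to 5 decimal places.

Point 1:
  φ: split at 2 digits → 00° and 17.8513′; 0 + 17.8513/60 = 0.297522
  S → negative
  Lon: split at 3 digits → 136° and 44.3911′; 136 + 44.3911/60 = 136.739852
  E → positive
Point 2:
  Latitude: 39.6732′ = 0.661220°; total 0.661220
  S ⇒ negate
  Lon: 52 + 41.038/60 = 52.683967
  hemisphere W, so the sign is −
Point 3:
  φ: 88° + 33/60 + 36.5/3600 = 88 + 0.550000 + 0.010139 = 88.560139
  N ⇒ keep positive
  Longitude: 178° + 40/60 + 4.95/3600 = 178 + 0.666667 + 0.001375 = 178.668042
  W ⇒ negate
Point 4:
  φ: 35.57′ = 0.592833°; total 13.592833
  S ⇒ negate
  λ: 15.458′ = 0.257633°; total 15.257633
  E ⇒ keep positive
Point 5:
  Lat: 39 + 19/60 + 35.2/3600 = 39.326444
  N ⇒ keep positive
  Longitude: 11° + 55/60 + 56.5/3600 = 11 + 0.916667 + 0.015694 = 11.932361
  hemisphere W, so the sign is −

1. -0.29752, 136.73985
2. -0.66122, -52.68397
3. 88.56014, -178.66804
4. -13.59283, 15.25763
5. 39.32644, -11.93236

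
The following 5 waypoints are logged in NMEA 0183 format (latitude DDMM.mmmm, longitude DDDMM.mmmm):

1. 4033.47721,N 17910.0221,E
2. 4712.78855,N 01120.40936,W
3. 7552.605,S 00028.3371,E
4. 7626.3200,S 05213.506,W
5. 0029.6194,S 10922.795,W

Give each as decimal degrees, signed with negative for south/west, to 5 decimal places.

1. 40.55795, 179.16704
2. 47.21314, -11.34016
3. -75.87675, 0.47229
4. -76.43867, -52.22510
5. -0.49366, -109.37992

Point 1:
  φ: split at 2 digits → 40° and 33.47721′; 40 + 33.47721/60 = 40.557954
  N ⇒ keep positive
  Longitude: split at 3 digits → 179° and 10.0221′; 179 + 10.0221/60 = 179.167035
  E → positive
Point 2:
  φ: degrees = first 2 digits = 47, minutes = 12.78855; 47 + 12.78855/60 = 47.213143
  N → positive
  λ: split at 3 digits → 011° and 20.40936′; 11 + 20.40936/60 = 11.340156
  W → negative
Point 3:
  φ: split at 2 digits → 75° and 52.605′; 75 + 52.605/60 = 75.876750
  hemisphere S, so the sign is −
  Longitude: degrees = first 3 digits = 0, minutes = 28.3371; 0 + 28.3371/60 = 0.472285
  E → positive
Point 4:
  φ: degrees = first 2 digits = 76, minutes = 26.32; 76 + 26.32/60 = 76.438667
  hemisphere S, so the sign is −
  λ: degrees = first 3 digits = 52, minutes = 13.506; 52 + 13.506/60 = 52.225100
  W → negative
Point 5:
  Lat: split at 2 digits → 00° and 29.6194′; 0 + 29.6194/60 = 0.493657
  hemisphere S, so the sign is −
  Lon: degrees = first 3 digits = 109, minutes = 22.795; 109 + 22.795/60 = 109.379917
  W → negative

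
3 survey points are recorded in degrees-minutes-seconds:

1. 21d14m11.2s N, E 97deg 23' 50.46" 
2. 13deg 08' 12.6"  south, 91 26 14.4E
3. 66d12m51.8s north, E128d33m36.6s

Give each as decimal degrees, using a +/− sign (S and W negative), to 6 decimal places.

1. 21.236444, 97.397350
2. -13.136833, 91.437333
3. 66.214389, 128.560167

Point 1:
  Lat: 21 + 14/60 + 11.2/3600 = 21.2364444
  N ⇒ keep positive
  Longitude: 97 + 23/60 + 50.46/3600 = 97.3973500
  E ⇒ keep positive
Point 2:
  φ: 13° + 8/60 + 12.6/3600 = 13 + 0.133333 + 0.003500 = 13.1368333
  S → negative
  Lon: 91° + 26/60 + 14.4/3600 = 91 + 0.433333 + 0.004000 = 91.4373333
  E → positive
Point 3:
  φ: 12′ + 51.8″ = 12.86333′; 66 + 12.86333/60 = 66.2143889
  N → positive
  Longitude: 33′ + 36.6″ = 33.61000′; 128 + 33.61000/60 = 128.5601667
  E → positive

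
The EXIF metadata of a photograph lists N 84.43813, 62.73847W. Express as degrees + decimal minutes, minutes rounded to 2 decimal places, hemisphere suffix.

84° 26.29′ N, 62° 44.31′ W

Latitude: fractional part 0.438130 → 26.2878 minutes
Lon: fractional part 0.738470 → 44.3082 minutes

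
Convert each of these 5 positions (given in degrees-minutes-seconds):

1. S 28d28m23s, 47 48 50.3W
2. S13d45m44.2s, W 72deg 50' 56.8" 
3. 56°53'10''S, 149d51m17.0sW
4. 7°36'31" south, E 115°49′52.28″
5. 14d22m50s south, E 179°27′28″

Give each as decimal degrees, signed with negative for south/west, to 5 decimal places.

1. -28.47306, -47.81397
2. -13.76228, -72.84911
3. -56.88611, -149.85472
4. -7.60861, 115.83119
5. -14.38056, 179.45778

Point 1:
  φ: 28° + 28/60 + 23/3600 = 28 + 0.466667 + 0.006389 = 28.473056
  S → negative
  λ: 47° + 48/60 + 50.3/3600 = 47 + 0.800000 + 0.013972 = 47.813972
  W ⇒ negate
Point 2:
  Latitude: 13 + 45/60 + 44.2/3600 = 13.762278
  S → negative
  Longitude: 50′ + 56.8″ = 50.94667′; 72 + 50.94667/60 = 72.849111
  hemisphere W, so the sign is −
Point 3:
  Latitude: 53′ + 10″ = 53.16667′; 56 + 53.16667/60 = 56.886111
  hemisphere S, so the sign is −
  Lon: 149 + 51/60 + 17/3600 = 149.854722
  W → negative
Point 4:
  Lat: 36′ + 31″ = 36.51667′; 7 + 36.51667/60 = 7.608611
  hemisphere S, so the sign is −
  λ: 49′ + 52.28″ = 49.87133′; 115 + 49.87133/60 = 115.831189
  E → positive
Point 5:
  Latitude: 14 + 22/60 + 50/3600 = 14.380556
  hemisphere S, so the sign is −
  Lon: 27′ + 28″ = 27.46667′; 179 + 27.46667/60 = 179.457778
  E ⇒ keep positive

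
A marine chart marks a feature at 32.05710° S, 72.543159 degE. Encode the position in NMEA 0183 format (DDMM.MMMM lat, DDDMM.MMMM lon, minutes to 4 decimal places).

Lat: fractional part 0.057100 → 3.426000 minutes
Longitude: fractional part 0.543159 → 32.589540 minutes

3203.4260,S / 07232.5895,E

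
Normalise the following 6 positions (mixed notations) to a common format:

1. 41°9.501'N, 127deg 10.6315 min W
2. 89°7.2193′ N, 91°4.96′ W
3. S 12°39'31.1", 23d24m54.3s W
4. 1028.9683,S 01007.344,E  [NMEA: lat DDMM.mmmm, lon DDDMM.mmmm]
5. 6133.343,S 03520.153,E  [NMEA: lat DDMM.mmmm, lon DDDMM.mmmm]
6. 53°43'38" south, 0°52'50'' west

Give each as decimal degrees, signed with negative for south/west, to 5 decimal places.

Point 1:
  Latitude: 41 + 9.501/60 = 41.158350
  N ⇒ keep positive
  Lon: 127 + 10.6315/60 = 127.177192
  W ⇒ negate
Point 2:
  Lat: 89 + 7.2193/60 = 89.120322
  N → positive
  Lon: 91 + 4.96/60 = 91.082667
  hemisphere W, so the sign is −
Point 3:
  Lat: 39′ + 31.1″ = 39.51833′; 12 + 39.51833/60 = 12.658639
  S → negative
  λ: 23° + 24/60 + 54.3/3600 = 23 + 0.400000 + 0.015083 = 23.415083
  W ⇒ negate
Point 4:
  Lat: degrees = first 2 digits = 10, minutes = 28.9683; 10 + 28.9683/60 = 10.482805
  S → negative
  λ: degrees = first 3 digits = 10, minutes = 7.344; 10 + 7.344/60 = 10.122400
  E → positive
Point 5:
  Lat: degrees = first 2 digits = 61, minutes = 33.343; 61 + 33.343/60 = 61.555717
  S → negative
  Lon: split at 3 digits → 035° and 20.153′; 35 + 20.153/60 = 35.335883
  E → positive
Point 6:
  φ: 43′ + 38″ = 43.63333′; 53 + 43.63333/60 = 53.727222
  hemisphere S, so the sign is −
  Longitude: 0 + 52/60 + 50/3600 = 0.880556
  hemisphere W, so the sign is −

1. 41.15835, -127.17719
2. 89.12032, -91.08267
3. -12.65864, -23.41508
4. -10.48281, 10.12240
5. -61.55572, 35.33588
6. -53.72722, -0.88056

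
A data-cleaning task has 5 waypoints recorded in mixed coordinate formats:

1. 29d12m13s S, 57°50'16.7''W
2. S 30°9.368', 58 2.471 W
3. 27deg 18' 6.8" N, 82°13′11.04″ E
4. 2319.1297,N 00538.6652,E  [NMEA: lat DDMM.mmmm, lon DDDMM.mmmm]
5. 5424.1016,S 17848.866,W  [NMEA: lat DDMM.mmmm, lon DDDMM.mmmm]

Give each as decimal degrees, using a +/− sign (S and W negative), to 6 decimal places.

1. -29.203611, -57.837972
2. -30.156133, -58.041183
3. 27.301889, 82.219733
4. 23.318828, 5.644420
5. -54.401693, -178.814433

Point 1:
  Latitude: 29 + 12/60 + 13/3600 = 29.2036111
  hemisphere S, so the sign is −
  Longitude: 50′ + 16.7″ = 50.27833′; 57 + 50.27833/60 = 57.8379722
  W → negative
Point 2:
  Latitude: 30 + 9.368/60 = 30.1561333
  S ⇒ negate
  λ: 58 + 2.471/60 = 58.0411833
  hemisphere W, so the sign is −
Point 3:
  φ: 18′ + 6.8″ = 18.11333′; 27 + 18.11333/60 = 27.3018889
  N → positive
  λ: 82° + 13/60 + 11.04/3600 = 82 + 0.216667 + 0.003067 = 82.2197333
  E → positive
Point 4:
  φ: split at 2 digits → 23° and 19.1297′; 23 + 19.1297/60 = 23.3188283
  N ⇒ keep positive
  Longitude: degrees = first 3 digits = 5, minutes = 38.6652; 5 + 38.6652/60 = 5.6444200
  E ⇒ keep positive
Point 5:
  Lat: degrees = first 2 digits = 54, minutes = 24.1016; 54 + 24.1016/60 = 54.4016933
  hemisphere S, so the sign is −
  λ: split at 3 digits → 178° and 48.866′; 178 + 48.866/60 = 178.8144333
  W ⇒ negate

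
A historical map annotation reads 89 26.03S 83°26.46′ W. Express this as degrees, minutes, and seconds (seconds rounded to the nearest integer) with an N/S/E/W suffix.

89°26′2″ S, 83°26′28″ W

Lat: 26.03000′ → 26′ and 0.03000 × 60 = 1.80″
Longitude: fractional minutes 0.46000 × 60 = 27.60″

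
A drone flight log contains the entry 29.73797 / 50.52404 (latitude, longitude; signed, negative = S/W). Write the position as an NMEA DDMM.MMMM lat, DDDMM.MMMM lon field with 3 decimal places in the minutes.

Lat: fractional part 0.737970 → 44.27820 minutes
Longitude: 50° + 0.524040 × 60 = 50° 31.44240′

2944.278,N / 05031.442,E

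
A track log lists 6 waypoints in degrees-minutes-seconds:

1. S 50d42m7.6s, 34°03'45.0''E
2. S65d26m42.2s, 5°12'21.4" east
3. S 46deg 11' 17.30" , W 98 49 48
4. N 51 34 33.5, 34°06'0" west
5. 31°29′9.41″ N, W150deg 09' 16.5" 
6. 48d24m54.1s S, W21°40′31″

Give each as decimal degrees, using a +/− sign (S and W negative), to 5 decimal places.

1. -50.70211, 34.06250
2. -65.44506, 5.20594
3. -46.18814, -98.83000
4. 51.57597, -34.10000
5. 31.48595, -150.15458
6. -48.41503, -21.67528

Point 1:
  Latitude: 50 + 42/60 + 7.6/3600 = 50.702111
  S → negative
  Lon: 34 + 3/60 + 45/3600 = 34.062500
  E → positive
Point 2:
  Lat: 26′ + 42.2″ = 26.70333′; 65 + 26.70333/60 = 65.445056
  S ⇒ negate
  λ: 5° + 12/60 + 21.4/3600 = 5 + 0.200000 + 0.005944 = 5.205944
  E → positive
Point 3:
  Latitude: 46 + 11/60 + 17.3/3600 = 46.188139
  S ⇒ negate
  Longitude: 98° + 49/60 + 48/3600 = 98 + 0.816667 + 0.013333 = 98.830000
  W ⇒ negate
Point 4:
  Latitude: 51° + 34/60 + 33.5/3600 = 51 + 0.566667 + 0.009306 = 51.575972
  N ⇒ keep positive
  λ: 6′ + 0″ = 6.00000′; 34 + 6.00000/60 = 34.100000
  W ⇒ negate
Point 5:
  Latitude: 31 + 29/60 + 9.41/3600 = 31.485947
  N ⇒ keep positive
  Lon: 9′ + 16.5″ = 9.27500′; 150 + 9.27500/60 = 150.154583
  W → negative
Point 6:
  Latitude: 48 + 24/60 + 54.1/3600 = 48.415028
  S → negative
  Longitude: 40′ + 31″ = 40.51667′; 21 + 40.51667/60 = 21.675278
  W → negative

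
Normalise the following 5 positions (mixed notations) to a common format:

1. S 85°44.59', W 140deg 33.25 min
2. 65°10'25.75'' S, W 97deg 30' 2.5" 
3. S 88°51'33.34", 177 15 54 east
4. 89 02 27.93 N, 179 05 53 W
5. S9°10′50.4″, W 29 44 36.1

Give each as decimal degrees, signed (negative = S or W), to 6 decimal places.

Point 1:
  Latitude: 85 + 44.59/60 = 85.7431667
  S ⇒ negate
  Lon: 33.25′ = 0.554167°; total 140.5541667
  W ⇒ negate
Point 2:
  Latitude: 65 + 10/60 + 25.75/3600 = 65.1738194
  S ⇒ negate
  Lon: 30′ + 2.5″ = 30.04167′; 97 + 30.04167/60 = 97.5006944
  hemisphere W, so the sign is −
Point 3:
  Latitude: 88° + 51/60 + 33.34/3600 = 88 + 0.850000 + 0.009261 = 88.8592611
  S → negative
  Lon: 177 + 15/60 + 54/3600 = 177.2650000
  E → positive
Point 4:
  φ: 89 + 2/60 + 27.93/3600 = 89.0410917
  N ⇒ keep positive
  Lon: 179° + 5/60 + 53/3600 = 179 + 0.083333 + 0.014722 = 179.0980556
  W ⇒ negate
Point 5:
  φ: 9 + 10/60 + 50.4/3600 = 9.1806667
  S → negative
  Longitude: 29 + 44/60 + 36.1/3600 = 29.7433611
  W → negative

1. -85.743167, -140.554167
2. -65.173819, -97.500694
3. -88.859261, 177.265000
4. 89.041092, -179.098056
5. -9.180667, -29.743361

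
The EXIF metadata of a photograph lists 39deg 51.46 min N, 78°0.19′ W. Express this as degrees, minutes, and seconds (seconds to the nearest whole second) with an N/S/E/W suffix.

φ: 51.46000′ → 51′ and 0.46000 × 60 = 27.60″
Lon: 0.19000′ → 0′ and 0.19000 × 60 = 11.40″

39°51′28″ N, 78°00′11″ W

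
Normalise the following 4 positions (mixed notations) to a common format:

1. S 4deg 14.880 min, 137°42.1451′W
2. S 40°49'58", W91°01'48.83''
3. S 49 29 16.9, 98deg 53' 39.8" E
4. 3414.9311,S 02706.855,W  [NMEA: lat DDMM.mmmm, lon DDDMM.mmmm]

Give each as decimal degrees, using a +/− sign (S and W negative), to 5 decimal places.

1. -4.24800, -137.70242
2. -40.83278, -91.03023
3. -49.48803, 98.89439
4. -34.24885, -27.11425

Point 1:
  Lat: 4 + 14.88/60 = 4.248000
  hemisphere S, so the sign is −
  λ: 42.1451′ = 0.702418°; total 137.702418
  W → negative
Point 2:
  φ: 49′ + 58″ = 49.96667′; 40 + 49.96667/60 = 40.832778
  S → negative
  Longitude: 91 + 1/60 + 48.83/3600 = 91.030231
  W → negative
Point 3:
  φ: 49° + 29/60 + 16.9/3600 = 49 + 0.483333 + 0.004694 = 49.488028
  hemisphere S, so the sign is −
  Longitude: 53′ + 39.8″ = 53.66333′; 98 + 53.66333/60 = 98.894389
  E → positive
Point 4:
  Lat: split at 2 digits → 34° and 14.9311′; 34 + 14.9311/60 = 34.248852
  hemisphere S, so the sign is −
  Longitude: split at 3 digits → 027° and 6.855′; 27 + 6.855/60 = 27.114250
  W ⇒ negate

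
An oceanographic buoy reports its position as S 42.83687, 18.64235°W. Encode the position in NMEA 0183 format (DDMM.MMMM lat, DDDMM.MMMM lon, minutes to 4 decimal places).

4250.2122,S / 01838.5410,W

Latitude: minutes = (42.836870 − 42) × 60 = 50.212200
Lon: 18° + 0.642350 × 60 = 18° 38.541000′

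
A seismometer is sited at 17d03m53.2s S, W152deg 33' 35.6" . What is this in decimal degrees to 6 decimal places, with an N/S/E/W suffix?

17.064778° S, 152.559889° W

φ: 17° + 3/60 + 53.2/3600 = 17 + 0.050000 + 0.014778 = 17.0647778
Lon: 152 + 33/60 + 35.6/3600 = 152.5598889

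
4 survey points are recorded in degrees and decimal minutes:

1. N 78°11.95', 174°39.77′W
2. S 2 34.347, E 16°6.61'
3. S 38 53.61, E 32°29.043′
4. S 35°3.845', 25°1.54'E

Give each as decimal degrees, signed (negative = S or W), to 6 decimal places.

Point 1:
  Latitude: 11.95′ = 0.199167°; total 78.1991667
  N → positive
  λ: 174 + 39.77/60 = 174.6628333
  W → negative
Point 2:
  φ: 2 + 34.347/60 = 2.5724500
  S ⇒ negate
  Lon: 6.61′ = 0.110167°; total 16.1101667
  E → positive
Point 3:
  Latitude: 53.61′ = 0.893500°; total 38.8935000
  S ⇒ negate
  λ: 29.043′ = 0.484050°; total 32.4840500
  E → positive
Point 4:
  φ: 35 + 3.845/60 = 35.0640833
  hemisphere S, so the sign is −
  λ: 1.54′ = 0.025667°; total 25.0256667
  E ⇒ keep positive

1. 78.199167, -174.662833
2. -2.572450, 16.110167
3. -38.893500, 32.484050
4. -35.064083, 25.025667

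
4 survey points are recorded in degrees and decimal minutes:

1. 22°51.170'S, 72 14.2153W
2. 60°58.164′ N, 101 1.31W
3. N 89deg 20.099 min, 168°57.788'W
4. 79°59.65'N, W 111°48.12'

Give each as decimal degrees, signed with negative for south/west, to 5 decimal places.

1. -22.85283, -72.23692
2. 60.96940, -101.02183
3. 89.33498, -168.96313
4. 79.99417, -111.80200

Point 1:
  Latitude: 51.17′ = 0.852833°; total 22.852833
  S → negative
  Longitude: 14.2153′ = 0.236922°; total 72.236922
  hemisphere W, so the sign is −
Point 2:
  Latitude: 58.164′ = 0.969400°; total 60.969400
  N → positive
  λ: 101 + 1.31/60 = 101.021833
  hemisphere W, so the sign is −
Point 3:
  φ: 20.099′ = 0.334983°; total 89.334983
  N ⇒ keep positive
  Lon: 168 + 57.788/60 = 168.963133
  hemisphere W, so the sign is −
Point 4:
  φ: 59.65′ = 0.994167°; total 79.994167
  N → positive
  λ: 111 + 48.12/60 = 111.802000
  W → negative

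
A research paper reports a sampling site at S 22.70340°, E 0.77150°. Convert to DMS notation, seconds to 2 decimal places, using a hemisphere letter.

Lat: 0.703400 × 60 = 42.20400′ → 42′, remainder × 60 = 12.2400″
Lon: whole degrees 0; 46.29000′ → 46′ and 17.4000″

22°42′12.24″ S, 0°46′17.40″ E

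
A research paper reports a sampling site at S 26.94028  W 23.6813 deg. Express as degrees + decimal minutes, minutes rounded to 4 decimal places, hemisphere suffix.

φ: fractional part 0.940280 → 56.416800 minutes
Lon: minutes = (23.681300 − 23) × 60 = 40.878000

26° 56.4168′ S, 23° 40.8780′ W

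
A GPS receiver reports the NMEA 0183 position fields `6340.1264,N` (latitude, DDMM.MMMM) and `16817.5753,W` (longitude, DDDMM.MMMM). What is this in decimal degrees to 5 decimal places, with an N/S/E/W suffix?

63.66877° N, 168.29292° W

Latitude: split at 2 digits → 63° and 40.1264′; 63 + 40.1264/60 = 63.668773
Longitude: split at 3 digits → 168° and 17.5753′; 168 + 17.5753/60 = 168.292922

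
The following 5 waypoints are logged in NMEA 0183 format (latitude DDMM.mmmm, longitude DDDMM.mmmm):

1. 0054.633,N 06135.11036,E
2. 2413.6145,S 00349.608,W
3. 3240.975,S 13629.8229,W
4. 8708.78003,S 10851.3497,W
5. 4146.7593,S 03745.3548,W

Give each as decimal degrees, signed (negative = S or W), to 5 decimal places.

1. 0.91055, 61.58517
2. -24.22691, -3.82680
3. -32.68292, -136.49705
4. -87.14633, -108.85583
5. -41.77932, -37.75591

Point 1:
  Latitude: degrees = first 2 digits = 0, minutes = 54.633; 0 + 54.633/60 = 0.910550
  N → positive
  λ: degrees = first 3 digits = 61, minutes = 35.11036; 61 + 35.11036/60 = 61.585173
  E → positive
Point 2:
  Latitude: degrees = first 2 digits = 24, minutes = 13.6145; 24 + 13.6145/60 = 24.226908
  hemisphere S, so the sign is −
  Lon: degrees = first 3 digits = 3, minutes = 49.608; 3 + 49.608/60 = 3.826800
  W ⇒ negate
Point 3:
  Latitude: degrees = first 2 digits = 32, minutes = 40.975; 32 + 40.975/60 = 32.682917
  S → negative
  Lon: degrees = first 3 digits = 136, minutes = 29.8229; 136 + 29.8229/60 = 136.497048
  hemisphere W, so the sign is −
Point 4:
  Latitude: degrees = first 2 digits = 87, minutes = 8.78003; 87 + 8.78003/60 = 87.146334
  S → negative
  Lon: degrees = first 3 digits = 108, minutes = 51.3497; 108 + 51.3497/60 = 108.855828
  W ⇒ negate
Point 5:
  Latitude: degrees = first 2 digits = 41, minutes = 46.7593; 41 + 46.7593/60 = 41.779322
  S ⇒ negate
  Longitude: split at 3 digits → 037° and 45.3548′; 37 + 45.3548/60 = 37.755913
  W ⇒ negate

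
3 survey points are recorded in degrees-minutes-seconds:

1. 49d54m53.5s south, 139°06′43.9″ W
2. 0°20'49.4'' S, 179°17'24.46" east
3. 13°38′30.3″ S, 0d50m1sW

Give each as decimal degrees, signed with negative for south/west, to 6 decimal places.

1. -49.914861, -139.112194
2. -0.347056, 179.290128
3. -13.641750, -0.833611

Point 1:
  φ: 49 + 54/60 + 53.5/3600 = 49.9148611
  hemisphere S, so the sign is −
  λ: 139 + 6/60 + 43.9/3600 = 139.1121944
  W → negative
Point 2:
  Latitude: 20′ + 49.4″ = 20.82333′; 0 + 20.82333/60 = 0.3470556
  S ⇒ negate
  λ: 179° + 17/60 + 24.46/3600 = 179 + 0.283333 + 0.006794 = 179.2901278
  E → positive
Point 3:
  Lat: 13° + 38/60 + 30.3/3600 = 13 + 0.633333 + 0.008417 = 13.6417500
  S ⇒ negate
  Lon: 0 + 50/60 + 1/3600 = 0.8336111
  W ⇒ negate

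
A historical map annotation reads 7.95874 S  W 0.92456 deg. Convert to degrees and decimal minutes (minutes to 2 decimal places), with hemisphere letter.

7° 57.52′ S, 0° 55.47′ W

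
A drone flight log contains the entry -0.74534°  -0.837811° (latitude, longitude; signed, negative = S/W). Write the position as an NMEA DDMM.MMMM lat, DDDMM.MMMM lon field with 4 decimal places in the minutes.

0044.7204,S / 00050.2687,W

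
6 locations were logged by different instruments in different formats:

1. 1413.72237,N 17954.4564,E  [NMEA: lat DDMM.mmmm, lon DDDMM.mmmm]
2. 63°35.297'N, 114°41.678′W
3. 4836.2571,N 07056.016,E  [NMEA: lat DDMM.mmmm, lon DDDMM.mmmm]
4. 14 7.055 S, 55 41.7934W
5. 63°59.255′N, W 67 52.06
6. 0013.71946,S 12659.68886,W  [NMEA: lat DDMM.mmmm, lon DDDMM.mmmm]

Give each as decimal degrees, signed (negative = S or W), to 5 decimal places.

Point 1:
  Lat: split at 2 digits → 14° and 13.72237′; 14 + 13.72237/60 = 14.228706
  N → positive
  Lon: split at 3 digits → 179° and 54.4564′; 179 + 54.4564/60 = 179.907607
  E ⇒ keep positive
Point 2:
  Lat: 35.297′ = 0.588283°; total 63.588283
  N ⇒ keep positive
  Longitude: 114 + 41.678/60 = 114.694633
  W → negative
Point 3:
  φ: split at 2 digits → 48° and 36.2571′; 48 + 36.2571/60 = 48.604285
  N → positive
  Longitude: degrees = first 3 digits = 70, minutes = 56.016; 70 + 56.016/60 = 70.933600
  E → positive
Point 4:
  Lat: 14 + 7.055/60 = 14.117583
  hemisphere S, so the sign is −
  Longitude: 55 + 41.7934/60 = 55.696557
  W ⇒ negate
Point 5:
  Lat: 63 + 59.255/60 = 63.987583
  N → positive
  Longitude: 52.06′ = 0.867667°; total 67.867667
  hemisphere W, so the sign is −
Point 6:
  Latitude: degrees = first 2 digits = 0, minutes = 13.71946; 0 + 13.71946/60 = 0.228658
  S → negative
  Lon: split at 3 digits → 126° and 59.68886′; 126 + 59.68886/60 = 126.994814
  W → negative

1. 14.22871, 179.90761
2. 63.58828, -114.69463
3. 48.60429, 70.93360
4. -14.11758, -55.69656
5. 63.98758, -67.86767
6. -0.22866, -126.99481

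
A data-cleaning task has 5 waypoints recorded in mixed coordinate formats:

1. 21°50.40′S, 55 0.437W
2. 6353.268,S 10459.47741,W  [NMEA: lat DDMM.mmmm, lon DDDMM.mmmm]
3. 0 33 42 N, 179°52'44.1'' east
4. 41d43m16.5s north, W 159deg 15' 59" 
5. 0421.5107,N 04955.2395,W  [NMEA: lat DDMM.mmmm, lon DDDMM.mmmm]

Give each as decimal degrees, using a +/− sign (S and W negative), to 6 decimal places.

Point 1:
  Latitude: 50.4′ = 0.840000°; total 21.8400000
  S → negative
  λ: 0.437′ = 0.007283°; total 55.0072833
  W ⇒ negate
Point 2:
  Latitude: degrees = first 2 digits = 63, minutes = 53.268; 63 + 53.268/60 = 63.8878000
  S ⇒ negate
  λ: degrees = first 3 digits = 104, minutes = 59.47741; 104 + 59.47741/60 = 104.9912902
  W → negative
Point 3:
  Latitude: 0 + 33/60 + 42/3600 = 0.5616667
  N → positive
  λ: 52′ + 44.1″ = 52.73500′; 179 + 52.73500/60 = 179.8789167
  E → positive
Point 4:
  Latitude: 41° + 43/60 + 16.5/3600 = 41 + 0.716667 + 0.004583 = 41.7212500
  N → positive
  Longitude: 15′ + 59″ = 15.98333′; 159 + 15.98333/60 = 159.2663889
  W → negative
Point 5:
  Latitude: degrees = first 2 digits = 4, minutes = 21.5107; 4 + 21.5107/60 = 4.3585117
  N → positive
  Longitude: split at 3 digits → 049° and 55.2395′; 49 + 55.2395/60 = 49.9206583
  hemisphere W, so the sign is −

1. -21.840000, -55.007283
2. -63.887800, -104.991290
3. 0.561667, 179.878917
4. 41.721250, -159.266389
5. 4.358512, -49.920658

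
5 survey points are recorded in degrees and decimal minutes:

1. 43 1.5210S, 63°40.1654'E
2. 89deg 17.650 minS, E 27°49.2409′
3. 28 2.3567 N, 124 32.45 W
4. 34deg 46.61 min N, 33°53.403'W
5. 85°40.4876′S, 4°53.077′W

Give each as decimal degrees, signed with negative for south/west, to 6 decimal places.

1. -43.025350, 63.669423
2. -89.294167, 27.820682
3. 28.039278, -124.540833
4. 34.776833, -33.890050
5. -85.674793, -4.884617

Point 1:
  Latitude: 43 + 1.521/60 = 43.0253500
  S ⇒ negate
  Longitude: 63 + 40.1654/60 = 63.6694233
  E ⇒ keep positive
Point 2:
  Lat: 17.65′ = 0.294167°; total 89.2941667
  S → negative
  Longitude: 27 + 49.2409/60 = 27.8206817
  E ⇒ keep positive
Point 3:
  Lat: 2.3567′ = 0.039278°; total 28.0392783
  N ⇒ keep positive
  λ: 32.45′ = 0.540833°; total 124.5408333
  hemisphere W, so the sign is −
Point 4:
  Lat: 46.61′ = 0.776833°; total 34.7768333
  N ⇒ keep positive
  λ: 53.403′ = 0.890050°; total 33.8900500
  W → negative
Point 5:
  φ: 85 + 40.4876/60 = 85.6747933
  S ⇒ negate
  Lon: 53.077′ = 0.884617°; total 4.8846167
  W → negative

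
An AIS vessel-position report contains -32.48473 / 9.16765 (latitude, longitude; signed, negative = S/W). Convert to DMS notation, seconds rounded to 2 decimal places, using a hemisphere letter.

32°29′5.03″ S, 9°10′3.54″ E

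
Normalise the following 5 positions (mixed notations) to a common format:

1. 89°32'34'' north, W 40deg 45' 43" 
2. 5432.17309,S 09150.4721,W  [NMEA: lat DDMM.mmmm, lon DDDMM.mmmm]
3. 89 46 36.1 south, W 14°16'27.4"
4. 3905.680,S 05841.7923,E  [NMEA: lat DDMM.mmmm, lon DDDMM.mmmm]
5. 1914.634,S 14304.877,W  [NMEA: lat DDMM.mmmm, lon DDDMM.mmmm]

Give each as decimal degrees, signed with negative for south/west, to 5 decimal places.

Point 1:
  Lat: 32′ + 34″ = 32.56667′; 89 + 32.56667/60 = 89.542778
  N ⇒ keep positive
  Longitude: 45′ + 43″ = 45.71667′; 40 + 45.71667/60 = 40.761944
  W → negative
Point 2:
  Latitude: split at 2 digits → 54° and 32.17309′; 54 + 32.17309/60 = 54.536218
  S ⇒ negate
  λ: degrees = first 3 digits = 91, minutes = 50.4721; 91 + 50.4721/60 = 91.841202
  W → negative
Point 3:
  φ: 89 + 46/60 + 36.1/3600 = 89.776694
  hemisphere S, so the sign is −
  λ: 16′ + 27.4″ = 16.45667′; 14 + 16.45667/60 = 14.274278
  W ⇒ negate
Point 4:
  Latitude: degrees = first 2 digits = 39, minutes = 5.68; 39 + 5.68/60 = 39.094667
  S → negative
  Lon: split at 3 digits → 058° and 41.7923′; 58 + 41.7923/60 = 58.696538
  E → positive
Point 5:
  Lat: degrees = first 2 digits = 19, minutes = 14.634; 19 + 14.634/60 = 19.243900
  hemisphere S, so the sign is −
  Longitude: split at 3 digits → 143° and 4.877′; 143 + 4.877/60 = 143.081283
  W ⇒ negate

1. 89.54278, -40.76194
2. -54.53622, -91.84120
3. -89.77669, -14.27428
4. -39.09467, 58.69654
5. -19.24390, -143.08128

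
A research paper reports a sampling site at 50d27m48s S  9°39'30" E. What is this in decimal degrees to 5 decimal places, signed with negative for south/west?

-50.46333, 9.65833

Lat: 50° + 27/60 + 48/3600 = 50 + 0.450000 + 0.013333 = 50.463333
hemisphere S, so the sign is −
Lon: 9 + 39/60 + 30/3600 = 9.658333
E ⇒ keep positive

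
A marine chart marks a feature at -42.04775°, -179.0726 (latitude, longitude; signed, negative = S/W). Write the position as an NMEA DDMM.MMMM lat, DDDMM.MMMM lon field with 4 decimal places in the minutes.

4202.8650,S / 17904.3560,W

Latitude is negative → S; |value| = 42.047750
Lat: fractional part 0.047750 → 2.865000 minutes
Longitude is negative → W; |value| = 179.072600
λ: 179° + 0.072600 × 60 = 179° 4.356000′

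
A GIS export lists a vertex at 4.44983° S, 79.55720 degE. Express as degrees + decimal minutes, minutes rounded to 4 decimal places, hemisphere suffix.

4° 26.9898′ S, 79° 33.4320′ E

Lat: fractional part 0.449830 → 26.989800 minutes
Lon: 79° + 0.557200 × 60 = 79° 33.432000′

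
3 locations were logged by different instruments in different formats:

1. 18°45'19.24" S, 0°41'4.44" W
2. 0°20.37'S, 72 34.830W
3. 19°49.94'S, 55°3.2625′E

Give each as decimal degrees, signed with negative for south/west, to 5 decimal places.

Point 1:
  Latitude: 45′ + 19.24″ = 45.32067′; 18 + 45.32067/60 = 18.755344
  hemisphere S, so the sign is −
  Longitude: 0 + 41/60 + 4.44/3600 = 0.684567
  hemisphere W, so the sign is −
Point 2:
  Lat: 0 + 20.37/60 = 0.339500
  S → negative
  λ: 72 + 34.83/60 = 72.580500
  W → negative
Point 3:
  Latitude: 19 + 49.94/60 = 19.832333
  S → negative
  λ: 3.2625′ = 0.054375°; total 55.054375
  E → positive

1. -18.75534, -0.68457
2. -0.33950, -72.58050
3. -19.83233, 55.05438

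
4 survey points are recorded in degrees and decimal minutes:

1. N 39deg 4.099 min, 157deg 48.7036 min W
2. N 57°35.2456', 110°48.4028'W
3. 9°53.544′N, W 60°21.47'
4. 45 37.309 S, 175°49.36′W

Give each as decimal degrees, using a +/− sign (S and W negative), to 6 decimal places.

1. 39.068317, -157.811727
2. 57.587427, -110.806713
3. 9.892400, -60.357833
4. -45.621817, -175.822667

Point 1:
  Lat: 39 + 4.099/60 = 39.0683167
  N ⇒ keep positive
  λ: 48.7036′ = 0.811727°; total 157.8117267
  W → negative
Point 2:
  φ: 57 + 35.2456/60 = 57.5874267
  N ⇒ keep positive
  Lon: 110 + 48.4028/60 = 110.8067133
  W → negative
Point 3:
  φ: 53.544′ = 0.892400°; total 9.8924000
  N → positive
  Longitude: 21.47′ = 0.357833°; total 60.3578333
  W → negative
Point 4:
  Lat: 45 + 37.309/60 = 45.6218167
  S ⇒ negate
  λ: 49.36′ = 0.822667°; total 175.8226667
  hemisphere W, so the sign is −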